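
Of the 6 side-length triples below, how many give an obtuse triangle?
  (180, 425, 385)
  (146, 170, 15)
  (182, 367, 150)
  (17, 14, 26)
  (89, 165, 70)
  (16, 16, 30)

(180,425,385): 180²+385² = 180625 = 425² → right
(146,170,15): 15+146 ≤ 170, not a triangle
(182,367,150): 150+182 ≤ 367, not a triangle
(17,14,26): 14²+17² = 485 < 676 = 26² → obtuse
(89,165,70): 70+89 ≤ 165, not a triangle
(16,16,30): 16²+16² = 512 < 900 = 30² → obtuse
2 of the 6 are obtuse.

2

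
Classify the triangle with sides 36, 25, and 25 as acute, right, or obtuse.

obtuse

Compare the square of the longest side to the sum of squares of the other two: 25² + 25² = 1250 < 1296 = 36².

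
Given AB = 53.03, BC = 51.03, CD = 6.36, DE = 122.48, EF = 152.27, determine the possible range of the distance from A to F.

0 ≤ AF ≤ 385.17

The maximum is all hops collinear in one direction: 53.03 + 51.03 + 6.36 + 122.48 + 152.27 = 385.17.
The longest hop is 152.27; the others sum to 232.90. Since 152.27 ≤ 232.90, the path can fold back on itself completely, so the minimum distance is 0.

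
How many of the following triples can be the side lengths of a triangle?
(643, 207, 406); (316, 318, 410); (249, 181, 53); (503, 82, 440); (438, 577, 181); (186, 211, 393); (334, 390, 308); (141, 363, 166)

(207,406,643): 207+406 ≤ 643 → not valid
(316,318,410): 316+318 > 410 → valid
(53,181,249): 53+181 ≤ 249 → not valid
(82,440,503): 82+440 > 503 → valid
(181,438,577): 181+438 > 577 → valid
(186,211,393): 186+211 > 393 → valid
(308,334,390): 308+334 > 390 → valid
(141,166,363): 141+166 ≤ 363 → not valid
5 of the 8 triples form a triangle.

5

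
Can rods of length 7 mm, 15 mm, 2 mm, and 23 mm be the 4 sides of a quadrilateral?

A quadrilateral exists iff every side is shorter than the sum of the others — equivalently, the longest side is less than the sum of the rest.
Longest side 23 < 24 (sum of the remaining 3), so yes.

Yes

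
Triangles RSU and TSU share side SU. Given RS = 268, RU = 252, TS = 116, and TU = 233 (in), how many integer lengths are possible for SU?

From triangle RSU: 16 < SU < 520.
From triangle TSU: 117 < SU < 349.
Intersection: 117 < SU < 349, so integers 118 through 348: 231 values.

231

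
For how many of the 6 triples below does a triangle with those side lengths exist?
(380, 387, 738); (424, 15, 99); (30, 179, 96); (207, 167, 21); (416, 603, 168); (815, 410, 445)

2

(380,387,738): 380+387 > 738 → valid
(15,99,424): 15+99 ≤ 424 → not valid
(30,96,179): 30+96 ≤ 179 → not valid
(21,167,207): 21+167 ≤ 207 → not valid
(168,416,603): 168+416 ≤ 603 → not valid
(410,445,815): 410+445 > 815 → valid
2 of the 6 triples form a triangle.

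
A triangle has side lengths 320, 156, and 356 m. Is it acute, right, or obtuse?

Compare the square of the longest side to the sum of squares of the other two: 156² + 320² = 126736 = 356².

right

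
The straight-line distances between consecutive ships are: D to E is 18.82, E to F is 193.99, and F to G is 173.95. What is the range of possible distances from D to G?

The maximum is all hops collinear in one direction: 18.82 + 193.99 + 173.95 = 386.76.
The longest hop is 193.99; the others sum to 192.77. Folding the others back against it leaves at least 193.99 − 192.77 = 1.22.

1.22 ≤ DG ≤ 386.76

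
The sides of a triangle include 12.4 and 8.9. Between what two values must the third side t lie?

By the triangle inequality, t must be less than 12.4 + 8.9 = 21.3 and greater than |12.4 − 8.9| = 3.5.

3.5 < t < 21.3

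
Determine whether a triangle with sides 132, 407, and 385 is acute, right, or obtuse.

right

Compare the square of the longest side to the sum of squares of the other two: 132² + 385² = 165649 = 407².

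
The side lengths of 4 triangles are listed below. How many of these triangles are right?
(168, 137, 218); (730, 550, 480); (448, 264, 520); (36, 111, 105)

(168,137,218): 137²+168² = 46993 < 47524 = 218² → obtuse
(730,550,480): 480²+550² = 532900 = 730² → right
(448,264,520): 264²+448² = 270400 = 520² → right
(36,111,105): 36²+105² = 12321 = 111² → right
3 of the 4 are right.

3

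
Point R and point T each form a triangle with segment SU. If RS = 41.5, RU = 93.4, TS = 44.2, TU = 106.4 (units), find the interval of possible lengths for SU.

62.2 < SU < 134.9

From triangle RSU: |41.5 − 93.4| < SU < 41.5 + 93.4, i.e. 51.9 < SU < 134.9.
From triangle TSU: 62.2 < SU < 150.6.
Both must hold, so SU lies in the intersection.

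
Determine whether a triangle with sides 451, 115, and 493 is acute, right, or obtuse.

Compare the square of the longest side to the sum of squares of the other two: 115² + 451² = 216626 < 243049 = 493².

obtuse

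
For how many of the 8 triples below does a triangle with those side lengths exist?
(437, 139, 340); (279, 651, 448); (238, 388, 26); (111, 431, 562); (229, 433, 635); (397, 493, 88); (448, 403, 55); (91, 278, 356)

(139,340,437): 139+340 > 437 → valid
(279,448,651): 279+448 > 651 → valid
(26,238,388): 26+238 ≤ 388 → not valid
(111,431,562): 111+431 ≤ 562 → not valid
(229,433,635): 229+433 > 635 → valid
(88,397,493): 88+397 ≤ 493 → not valid
(55,403,448): 55+403 > 448 → valid
(91,278,356): 91+278 > 356 → valid
5 of the 8 triples form a triangle.

5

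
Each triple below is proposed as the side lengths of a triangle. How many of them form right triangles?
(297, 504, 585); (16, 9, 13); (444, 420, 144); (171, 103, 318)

(297,504,585): 297²+504² = 342225 = 585² → right
(16,9,13): 9²+13² = 250 < 256 = 16² → obtuse
(444,420,144): 144²+420² = 197136 = 444² → right
(171,103,318): 103+171 ≤ 318, not a triangle
2 of the 4 are right.

2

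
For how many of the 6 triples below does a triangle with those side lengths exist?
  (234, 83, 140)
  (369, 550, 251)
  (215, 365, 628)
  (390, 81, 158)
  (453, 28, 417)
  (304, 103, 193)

(83,140,234): 83+140 ≤ 234 → not valid
(251,369,550): 251+369 > 550 → valid
(215,365,628): 215+365 ≤ 628 → not valid
(81,158,390): 81+158 ≤ 390 → not valid
(28,417,453): 28+417 ≤ 453 → not valid
(103,193,304): 103+193 ≤ 304 → not valid
1 of the 6 triples forms a triangle.

1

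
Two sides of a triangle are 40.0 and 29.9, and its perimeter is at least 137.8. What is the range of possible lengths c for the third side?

67.9 ≤ c < 69.9

Triangle inequality alone gives 10.1 < c < 69.9.
The perimeter condition gives c ≥ 137.8 − 40.0 − 29.9 = 67.9.
Intersecting the two: 67.9 ≤ c < 69.9.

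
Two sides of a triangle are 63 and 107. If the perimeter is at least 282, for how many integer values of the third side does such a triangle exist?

Triangle inequality: 44 < x < 170. Perimeter ≥ 282 gives x ≥ 282 − 63 − 107 = 112.
So 112 ≤ x < 170; integers 112 through 169: 58 values.

58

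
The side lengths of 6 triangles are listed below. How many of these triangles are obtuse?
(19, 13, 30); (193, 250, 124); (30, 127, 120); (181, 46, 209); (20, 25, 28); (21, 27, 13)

(19,13,30): 13²+19² = 530 < 900 = 30² → obtuse
(193,250,124): 124²+193² = 52625 < 62500 = 250² → obtuse
(30,127,120): 30²+120² = 15300 < 16129 = 127² → obtuse
(181,46,209): 46²+181² = 34877 < 43681 = 209² → obtuse
(20,25,28): 20²+25² = 1025 > 784 = 28² → acute
(21,27,13): 13²+21² = 610 < 729 = 27² → obtuse
5 of the 6 are obtuse.

5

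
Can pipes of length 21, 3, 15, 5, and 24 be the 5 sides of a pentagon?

A pentagon exists iff every side is shorter than the sum of the others — equivalently, the longest side is less than the sum of the rest.
Longest side 24 < 44 (sum of the remaining 4), so yes.

Yes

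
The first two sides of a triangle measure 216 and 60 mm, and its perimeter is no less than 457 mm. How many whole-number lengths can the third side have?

95

Triangle inequality: 156 < x < 276. Perimeter ≥ 457 gives x ≥ 457 − 216 − 60 = 181.
So 181 ≤ x < 276; integers 181 through 275: 95 values.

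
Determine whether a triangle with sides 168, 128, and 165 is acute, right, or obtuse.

acute

Compare the square of the longest side to the sum of squares of the other two: 128² + 165² = 43609 > 28224 = 168².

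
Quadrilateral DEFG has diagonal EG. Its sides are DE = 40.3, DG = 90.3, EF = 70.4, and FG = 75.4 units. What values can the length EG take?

From triangle DEG: |40.3 − 90.3| < EG < 40.3 + 90.3, i.e. 50.0 < EG < 130.6.
From triangle FEG: 5.0 < EG < 145.8.
Both must hold, so EG lies in the intersection.

50.0 < EG < 130.6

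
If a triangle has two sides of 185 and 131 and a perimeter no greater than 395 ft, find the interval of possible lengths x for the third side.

Triangle inequality alone gives 54 < x < 316.
The perimeter condition gives x ≤ 395 − 185 − 131 = 79.
Intersecting the two: 54 < x ≤ 79.

54 < x ≤ 79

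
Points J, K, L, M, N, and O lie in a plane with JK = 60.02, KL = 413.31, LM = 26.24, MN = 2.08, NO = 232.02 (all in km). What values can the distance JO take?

The maximum is all hops collinear in one direction: 60.02 + 413.31 + 26.24 + 2.08 + 232.02 = 733.67.
The longest hop is 413.31; the others sum to 320.36. Folding the others back against it leaves at least 413.31 − 320.36 = 92.95.

92.95 ≤ JO ≤ 733.67 km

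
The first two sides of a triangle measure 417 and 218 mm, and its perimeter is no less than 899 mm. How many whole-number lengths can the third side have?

Triangle inequality: 199 < x < 635. Perimeter ≥ 899 gives x ≥ 899 − 417 − 218 = 264.
So 264 ≤ x < 635; integers 264 through 634: 371 values.

371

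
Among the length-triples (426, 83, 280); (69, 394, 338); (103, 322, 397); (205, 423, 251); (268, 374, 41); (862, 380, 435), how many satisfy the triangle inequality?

3

(83,280,426): 83+280 ≤ 426 → not valid
(69,338,394): 69+338 > 394 → valid
(103,322,397): 103+322 > 397 → valid
(205,251,423): 205+251 > 423 → valid
(41,268,374): 41+268 ≤ 374 → not valid
(380,435,862): 380+435 ≤ 862 → not valid
3 of the 6 triples form a triangle.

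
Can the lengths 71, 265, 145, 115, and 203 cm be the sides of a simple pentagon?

A pentagon exists iff every side is shorter than the sum of the others — equivalently, the longest side is less than the sum of the rest.
Longest side 265 < 534 (sum of the remaining 4), so yes.

Yes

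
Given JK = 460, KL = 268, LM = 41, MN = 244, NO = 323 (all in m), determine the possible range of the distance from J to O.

The maximum is all hops collinear in one direction: 460 + 268 + 41 + 244 + 323 = 1336.
The longest hop is 460; the others sum to 876. Since 460 ≤ 876, the path can fold back on itself completely, so the minimum distance is 0.

0 ≤ JO ≤ 1336 m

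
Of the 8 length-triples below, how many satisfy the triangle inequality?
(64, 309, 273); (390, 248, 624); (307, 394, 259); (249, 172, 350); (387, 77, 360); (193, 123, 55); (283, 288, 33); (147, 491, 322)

(64,273,309): 64+273 > 309 → valid
(248,390,624): 248+390 > 624 → valid
(259,307,394): 259+307 > 394 → valid
(172,249,350): 172+249 > 350 → valid
(77,360,387): 77+360 > 387 → valid
(55,123,193): 55+123 ≤ 193 → not valid
(33,283,288): 33+283 > 288 → valid
(147,322,491): 147+322 ≤ 491 → not valid
6 of the 8 triples form a triangle.

6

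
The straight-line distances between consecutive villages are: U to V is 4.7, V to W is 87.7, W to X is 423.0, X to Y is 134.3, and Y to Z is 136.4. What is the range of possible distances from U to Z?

59.9 ≤ UZ ≤ 786.1

The maximum is all hops collinear in one direction: 4.7 + 87.7 + 423.0 + 134.3 + 136.4 = 786.1.
The longest hop is 423.0; the others sum to 363.1. Folding the others back against it leaves at least 423.0 − 363.1 = 59.9.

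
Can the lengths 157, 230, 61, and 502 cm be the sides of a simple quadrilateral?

No

For a quadrilateral, each side must be shorter than the sum of the others.
Here the longest side is 502, but the remaining 3 sides sum to only 448.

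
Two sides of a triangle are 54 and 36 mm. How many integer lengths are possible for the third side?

71

The third side lies in the open interval (18, 90).
Integers from 19 to 89 inclusive: 89 − 19 + 1 = 71.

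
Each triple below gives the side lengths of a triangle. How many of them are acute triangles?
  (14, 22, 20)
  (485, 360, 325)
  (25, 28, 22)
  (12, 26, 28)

(14,22,20): 14²+20² = 596 > 484 = 22² → acute
(485,360,325): 325²+360² = 235225 = 485² → right
(25,28,22): 22²+25² = 1109 > 784 = 28² → acute
(12,26,28): 12²+26² = 820 > 784 = 28² → acute
3 of the 4 are acute.

3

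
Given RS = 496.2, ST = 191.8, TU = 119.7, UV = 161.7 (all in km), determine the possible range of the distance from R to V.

The maximum is all hops collinear in one direction: 496.2 + 191.8 + 119.7 + 161.7 = 969.4.
The longest hop is 496.2; the others sum to 473.2. Folding the others back against it leaves at least 496.2 − 473.2 = 23.0.

23.0 ≤ RV ≤ 969.4 km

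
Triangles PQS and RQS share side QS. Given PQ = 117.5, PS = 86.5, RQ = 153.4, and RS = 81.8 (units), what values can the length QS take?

From triangle PQS: |117.5 − 86.5| < QS < 117.5 + 86.5, i.e. 31.0 < QS < 204.0.
From triangle RQS: 71.6 < QS < 235.2.
Both must hold, so QS lies in the intersection.

71.6 < QS < 204.0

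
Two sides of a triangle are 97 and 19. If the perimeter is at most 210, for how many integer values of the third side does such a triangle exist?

Triangle inequality: 78 < x < 116. Perimeter ≤ 210 gives x ≤ 210 − 97 − 19 = 94.
So 78 < x ≤ 94; integers 79 through 94: 16 values.

16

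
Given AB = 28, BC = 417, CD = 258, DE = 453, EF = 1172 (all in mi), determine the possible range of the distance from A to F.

The maximum is all hops collinear in one direction: 28 + 417 + 258 + 453 + 1172 = 2328.
The longest hop is 1172; the others sum to 1156. Folding the others back against it leaves at least 1172 − 1156 = 16.

16 ≤ AF ≤ 2328 mi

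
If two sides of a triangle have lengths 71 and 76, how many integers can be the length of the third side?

141

The third side lies in the open interval (5, 147).
Integers from 6 to 146 inclusive: 146 − 6 + 1 = 141.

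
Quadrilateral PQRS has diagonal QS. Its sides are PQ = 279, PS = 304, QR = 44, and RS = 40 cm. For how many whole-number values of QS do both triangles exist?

From triangle PQS: 25 < QS < 583.
From triangle RQS: 4 < QS < 84.
Intersection: 25 < QS < 84, so integers 26 through 83: 58 values.

58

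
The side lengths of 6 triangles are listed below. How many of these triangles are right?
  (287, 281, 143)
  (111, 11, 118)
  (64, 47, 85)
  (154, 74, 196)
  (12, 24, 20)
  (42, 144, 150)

(287,281,143): 143²+281² = 99410 > 82369 = 287² → acute
(111,11,118): 11²+111² = 12442 < 13924 = 118² → obtuse
(64,47,85): 47²+64² = 6305 < 7225 = 85² → obtuse
(154,74,196): 74²+154² = 29192 < 38416 = 196² → obtuse
(12,24,20): 12²+20² = 544 < 576 = 24² → obtuse
(42,144,150): 42²+144² = 22500 = 150² → right
1 of the 6 is right.

1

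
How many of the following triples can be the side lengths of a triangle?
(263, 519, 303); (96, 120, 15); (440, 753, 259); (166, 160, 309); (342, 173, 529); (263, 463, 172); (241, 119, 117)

(263,303,519): 263+303 > 519 → valid
(15,96,120): 15+96 ≤ 120 → not valid
(259,440,753): 259+440 ≤ 753 → not valid
(160,166,309): 160+166 > 309 → valid
(173,342,529): 173+342 ≤ 529 → not valid
(172,263,463): 172+263 ≤ 463 → not valid
(117,119,241): 117+119 ≤ 241 → not valid
2 of the 7 triples form a triangle.

2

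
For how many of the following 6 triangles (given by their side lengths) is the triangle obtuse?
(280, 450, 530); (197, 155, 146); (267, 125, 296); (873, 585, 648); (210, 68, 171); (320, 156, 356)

(280,450,530): 280²+450² = 280900 = 530² → right
(197,155,146): 146²+155² = 45341 > 38809 = 197² → acute
(267,125,296): 125²+267² = 86914 < 87616 = 296² → obtuse
(873,585,648): 585²+648² = 762129 = 873² → right
(210,68,171): 68²+171² = 33865 < 44100 = 210² → obtuse
(320,156,356): 156²+320² = 126736 = 356² → right
2 of the 6 are obtuse.

2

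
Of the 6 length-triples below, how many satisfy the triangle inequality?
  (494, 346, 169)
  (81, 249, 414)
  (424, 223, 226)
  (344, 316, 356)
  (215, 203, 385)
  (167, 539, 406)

(169,346,494): 169+346 > 494 → valid
(81,249,414): 81+249 ≤ 414 → not valid
(223,226,424): 223+226 > 424 → valid
(316,344,356): 316+344 > 356 → valid
(203,215,385): 203+215 > 385 → valid
(167,406,539): 167+406 > 539 → valid
5 of the 6 triples form a triangle.

5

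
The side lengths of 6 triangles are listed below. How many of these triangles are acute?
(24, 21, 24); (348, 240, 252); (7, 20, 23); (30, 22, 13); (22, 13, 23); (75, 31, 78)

3

(24,21,24): 21²+24² = 1017 > 576 = 24² → acute
(348,240,252): 240²+252² = 121104 = 348² → right
(7,20,23): 7²+20² = 449 < 529 = 23² → obtuse
(30,22,13): 13²+22² = 653 < 900 = 30² → obtuse
(22,13,23): 13²+22² = 653 > 529 = 23² → acute
(75,31,78): 31²+75² = 6586 > 6084 = 78² → acute
3 of the 6 are acute.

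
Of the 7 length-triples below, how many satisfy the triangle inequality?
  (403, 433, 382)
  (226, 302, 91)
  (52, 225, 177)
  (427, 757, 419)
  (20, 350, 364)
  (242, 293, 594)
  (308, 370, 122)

(382,403,433): 382+403 > 433 → valid
(91,226,302): 91+226 > 302 → valid
(52,177,225): 52+177 > 225 → valid
(419,427,757): 419+427 > 757 → valid
(20,350,364): 20+350 > 364 → valid
(242,293,594): 242+293 ≤ 594 → not valid
(122,308,370): 122+308 > 370 → valid
6 of the 7 triples form a triangle.

6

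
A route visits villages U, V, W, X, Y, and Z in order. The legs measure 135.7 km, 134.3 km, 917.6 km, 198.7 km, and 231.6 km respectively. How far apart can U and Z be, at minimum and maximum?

The maximum is all hops collinear in one direction: 135.7 + 134.3 + 917.6 + 198.7 + 231.6 = 1617.9.
The longest hop is 917.6; the others sum to 700.3. Folding the others back against it leaves at least 917.6 − 700.3 = 217.3.

217.3 ≤ UZ ≤ 1617.9 km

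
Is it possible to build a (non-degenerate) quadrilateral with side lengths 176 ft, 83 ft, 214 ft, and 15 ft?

A quadrilateral exists iff every side is shorter than the sum of the others — equivalently, the longest side is less than the sum of the rest.
Longest side 214 < 274 (sum of the remaining 3), so yes.

Yes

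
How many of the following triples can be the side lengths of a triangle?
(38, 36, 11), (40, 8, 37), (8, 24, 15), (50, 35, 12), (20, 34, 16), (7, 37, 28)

3

(11,36,38): 11+36 > 38 → valid
(8,37,40): 8+37 > 40 → valid
(8,15,24): 8+15 ≤ 24 → not valid
(12,35,50): 12+35 ≤ 50 → not valid
(16,20,34): 16+20 > 34 → valid
(7,28,37): 7+28 ≤ 37 → not valid
3 of the 6 triples form a triangle.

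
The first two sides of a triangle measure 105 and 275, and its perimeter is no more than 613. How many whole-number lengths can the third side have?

Triangle inequality: 170 < x < 380. Perimeter ≤ 613 gives x ≤ 613 − 105 − 275 = 233.
So 170 < x ≤ 233; integers 171 through 233: 63 values.

63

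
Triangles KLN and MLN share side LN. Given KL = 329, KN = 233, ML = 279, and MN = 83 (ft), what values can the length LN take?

From triangle KLN: |329 − 233| < LN < 329 + 233, i.e. 96 < LN < 562.
From triangle MLN: 196 < LN < 362.
Both must hold, so LN lies in the intersection.

196 < LN < 362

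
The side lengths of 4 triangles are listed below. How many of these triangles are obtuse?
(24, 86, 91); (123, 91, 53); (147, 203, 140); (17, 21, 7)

3

(24,86,91): 24²+86² = 7972 < 8281 = 91² → obtuse
(123,91,53): 53²+91² = 11090 < 15129 = 123² → obtuse
(147,203,140): 140²+147² = 41209 = 203² → right
(17,21,7): 7²+17² = 338 < 441 = 21² → obtuse
3 of the 4 are obtuse.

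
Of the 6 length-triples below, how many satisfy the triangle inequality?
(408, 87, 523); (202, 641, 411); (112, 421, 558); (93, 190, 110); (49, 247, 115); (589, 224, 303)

1

(87,408,523): 87+408 ≤ 523 → not valid
(202,411,641): 202+411 ≤ 641 → not valid
(112,421,558): 112+421 ≤ 558 → not valid
(93,110,190): 93+110 > 190 → valid
(49,115,247): 49+115 ≤ 247 → not valid
(224,303,589): 224+303 ≤ 589 → not valid
1 of the 6 triples forms a triangle.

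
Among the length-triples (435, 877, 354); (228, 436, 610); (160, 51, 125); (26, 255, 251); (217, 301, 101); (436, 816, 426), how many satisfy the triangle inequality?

5

(354,435,877): 354+435 ≤ 877 → not valid
(228,436,610): 228+436 > 610 → valid
(51,125,160): 51+125 > 160 → valid
(26,251,255): 26+251 > 255 → valid
(101,217,301): 101+217 > 301 → valid
(426,436,816): 426+436 > 816 → valid
5 of the 6 triples form a triangle.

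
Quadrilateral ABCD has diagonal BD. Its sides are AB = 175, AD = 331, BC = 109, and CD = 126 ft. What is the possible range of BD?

156 < BD < 235

From triangle ABD: |175 − 331| < BD < 175 + 331, i.e. 156 < BD < 506.
From triangle CBD: 17 < BD < 235.
Both must hold, so BD lies in the intersection.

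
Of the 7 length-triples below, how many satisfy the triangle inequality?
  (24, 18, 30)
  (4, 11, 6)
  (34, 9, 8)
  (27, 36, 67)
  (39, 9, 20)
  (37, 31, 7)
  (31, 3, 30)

(18,24,30): 18+24 > 30 → valid
(4,6,11): 4+6 ≤ 11 → not valid
(8,9,34): 8+9 ≤ 34 → not valid
(27,36,67): 27+36 ≤ 67 → not valid
(9,20,39): 9+20 ≤ 39 → not valid
(7,31,37): 7+31 > 37 → valid
(3,30,31): 3+30 > 31 → valid
3 of the 7 triples form a triangle.

3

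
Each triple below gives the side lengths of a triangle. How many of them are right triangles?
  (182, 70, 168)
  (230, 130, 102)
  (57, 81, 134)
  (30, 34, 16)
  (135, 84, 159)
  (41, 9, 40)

4

(182,70,168): 70²+168² = 33124 = 182² → right
(230,130,102): 102²+130² = 27304 < 52900 = 230² → obtuse
(57,81,134): 57²+81² = 9810 < 17956 = 134² → obtuse
(30,34,16): 16²+30² = 1156 = 34² → right
(135,84,159): 84²+135² = 25281 = 159² → right
(41,9,40): 9²+40² = 1681 = 41² → right
4 of the 6 are right.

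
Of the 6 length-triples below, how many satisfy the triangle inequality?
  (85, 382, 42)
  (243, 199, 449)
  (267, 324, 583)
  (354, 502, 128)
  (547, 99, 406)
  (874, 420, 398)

1

(42,85,382): 42+85 ≤ 382 → not valid
(199,243,449): 199+243 ≤ 449 → not valid
(267,324,583): 267+324 > 583 → valid
(128,354,502): 128+354 ≤ 502 → not valid
(99,406,547): 99+406 ≤ 547 → not valid
(398,420,874): 398+420 ≤ 874 → not valid
1 of the 6 triples forms a triangle.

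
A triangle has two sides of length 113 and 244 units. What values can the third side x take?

131 < x < 357 (units)

By the triangle inequality, x must be less than 113 + 244 = 357 and greater than |113 − 244| = 131.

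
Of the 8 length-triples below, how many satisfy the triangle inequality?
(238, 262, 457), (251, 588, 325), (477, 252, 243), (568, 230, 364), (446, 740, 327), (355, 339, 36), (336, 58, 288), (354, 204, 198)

(238,262,457): 238+262 > 457 → valid
(251,325,588): 251+325 ≤ 588 → not valid
(243,252,477): 243+252 > 477 → valid
(230,364,568): 230+364 > 568 → valid
(327,446,740): 327+446 > 740 → valid
(36,339,355): 36+339 > 355 → valid
(58,288,336): 58+288 > 336 → valid
(198,204,354): 198+204 > 354 → valid
7 of the 8 triples form a triangle.

7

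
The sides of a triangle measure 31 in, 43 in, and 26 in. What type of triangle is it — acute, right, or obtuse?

obtuse

Compare the square of the longest side to the sum of squares of the other two: 26² + 31² = 1637 < 1849 = 43².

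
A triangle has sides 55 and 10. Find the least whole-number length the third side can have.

The third side must be strictly greater than |55 − 10| = 45.
The smallest integer above 45 is 46.

46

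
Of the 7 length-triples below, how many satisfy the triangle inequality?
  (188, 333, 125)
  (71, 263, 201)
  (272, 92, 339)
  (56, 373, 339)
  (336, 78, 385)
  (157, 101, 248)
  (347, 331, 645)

(125,188,333): 125+188 ≤ 333 → not valid
(71,201,263): 71+201 > 263 → valid
(92,272,339): 92+272 > 339 → valid
(56,339,373): 56+339 > 373 → valid
(78,336,385): 78+336 > 385 → valid
(101,157,248): 101+157 > 248 → valid
(331,347,645): 331+347 > 645 → valid
6 of the 7 triples form a triangle.

6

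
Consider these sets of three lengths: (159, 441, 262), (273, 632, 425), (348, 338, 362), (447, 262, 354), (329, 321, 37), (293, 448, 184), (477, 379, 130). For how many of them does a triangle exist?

(159,262,441): 159+262 ≤ 441 → not valid
(273,425,632): 273+425 > 632 → valid
(338,348,362): 338+348 > 362 → valid
(262,354,447): 262+354 > 447 → valid
(37,321,329): 37+321 > 329 → valid
(184,293,448): 184+293 > 448 → valid
(130,379,477): 130+379 > 477 → valid
6 of the 7 triples form a triangle.

6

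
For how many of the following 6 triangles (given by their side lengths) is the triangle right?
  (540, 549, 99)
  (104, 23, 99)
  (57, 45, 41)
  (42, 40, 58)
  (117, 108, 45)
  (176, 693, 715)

4

(540,549,99): 99²+540² = 301401 = 549² → right
(104,23,99): 23²+99² = 10330 < 10816 = 104² → obtuse
(57,45,41): 41²+45² = 3706 > 3249 = 57² → acute
(42,40,58): 40²+42² = 3364 = 58² → right
(117,108,45): 45²+108² = 13689 = 117² → right
(176,693,715): 176²+693² = 511225 = 715² → right
4 of the 6 are right.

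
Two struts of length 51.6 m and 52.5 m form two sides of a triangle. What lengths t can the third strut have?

0.9 < t < 104.1

By the triangle inequality, t must be less than 51.6 + 52.5 = 104.1 and greater than |51.6 − 52.5| = 0.9.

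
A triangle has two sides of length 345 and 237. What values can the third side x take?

108 < x < 582

By the triangle inequality, x must be less than 345 + 237 = 582 and greater than |345 − 237| = 108.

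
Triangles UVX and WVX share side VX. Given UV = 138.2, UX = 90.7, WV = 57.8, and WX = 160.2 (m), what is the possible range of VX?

From triangle UVX: |138.2 − 90.7| < VX < 138.2 + 90.7, i.e. 47.5 < VX < 228.9.
From triangle WVX: 102.4 < VX < 218.0.
Both must hold, so VX lies in the intersection.

102.4 < VX < 218.0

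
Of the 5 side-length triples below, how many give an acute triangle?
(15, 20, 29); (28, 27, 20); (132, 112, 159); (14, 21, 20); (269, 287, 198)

4

(15,20,29): 15²+20² = 625 < 841 = 29² → obtuse
(28,27,20): 20²+27² = 1129 > 784 = 28² → acute
(132,112,159): 112²+132² = 29968 > 25281 = 159² → acute
(14,21,20): 14²+20² = 596 > 441 = 21² → acute
(269,287,198): 198²+269² = 111565 > 82369 = 287² → acute
4 of the 5 are acute.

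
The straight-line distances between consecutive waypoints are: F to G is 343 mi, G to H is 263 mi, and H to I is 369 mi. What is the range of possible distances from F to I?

0 ≤ FI ≤ 975 mi

The maximum is all hops collinear in one direction: 343 + 263 + 369 = 975.
The longest hop is 369; the others sum to 606. Since 369 ≤ 606, the path can fold back on itself completely, so the minimum distance is 0.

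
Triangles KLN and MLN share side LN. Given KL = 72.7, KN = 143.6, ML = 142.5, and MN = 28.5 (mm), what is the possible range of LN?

From triangle KLN: |72.7 − 143.6| < LN < 72.7 + 143.6, i.e. 70.9 < LN < 216.3.
From triangle MLN: 114.0 < LN < 171.0.
Both must hold, so LN lies in the intersection.

114.0 < LN < 171.0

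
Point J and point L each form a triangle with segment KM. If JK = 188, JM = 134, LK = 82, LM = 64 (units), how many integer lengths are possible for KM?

From triangle JKM: 54 < KM < 322.
From triangle LKM: 18 < KM < 146.
Intersection: 54 < KM < 146, so integers 55 through 145: 91 values.

91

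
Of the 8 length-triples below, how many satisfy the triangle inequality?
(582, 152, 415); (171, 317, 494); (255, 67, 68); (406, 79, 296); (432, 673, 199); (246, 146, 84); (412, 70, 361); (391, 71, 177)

(152,415,582): 152+415 ≤ 582 → not valid
(171,317,494): 171+317 ≤ 494 → not valid
(67,68,255): 67+68 ≤ 255 → not valid
(79,296,406): 79+296 ≤ 406 → not valid
(199,432,673): 199+432 ≤ 673 → not valid
(84,146,246): 84+146 ≤ 246 → not valid
(70,361,412): 70+361 > 412 → valid
(71,177,391): 71+177 ≤ 391 → not valid
1 of the 8 triples forms a triangle.

1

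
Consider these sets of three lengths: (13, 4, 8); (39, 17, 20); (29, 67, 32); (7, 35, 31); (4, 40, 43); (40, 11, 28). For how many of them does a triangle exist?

(4,8,13): 4+8 ≤ 13 → not valid
(17,20,39): 17+20 ≤ 39 → not valid
(29,32,67): 29+32 ≤ 67 → not valid
(7,31,35): 7+31 > 35 → valid
(4,40,43): 4+40 > 43 → valid
(11,28,40): 11+28 ≤ 40 → not valid
2 of the 6 triples form a triangle.

2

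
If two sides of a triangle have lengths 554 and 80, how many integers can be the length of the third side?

The third side lies in the open interval (474, 634).
Integers from 475 to 633 inclusive: 633 − 475 + 1 = 159.

159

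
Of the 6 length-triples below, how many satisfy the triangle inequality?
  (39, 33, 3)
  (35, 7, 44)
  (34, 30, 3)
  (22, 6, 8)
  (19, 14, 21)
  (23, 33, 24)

2

(3,33,39): 3+33 ≤ 39 → not valid
(7,35,44): 7+35 ≤ 44 → not valid
(3,30,34): 3+30 ≤ 34 → not valid
(6,8,22): 6+8 ≤ 22 → not valid
(14,19,21): 14+19 > 21 → valid
(23,24,33): 23+24 > 33 → valid
2 of the 6 triples form a triangle.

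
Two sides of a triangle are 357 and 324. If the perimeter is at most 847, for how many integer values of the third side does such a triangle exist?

133

Triangle inequality: 33 < x < 681. Perimeter ≤ 847 gives x ≤ 847 − 357 − 324 = 166.
So 33 < x ≤ 166; integers 34 through 166: 133 values.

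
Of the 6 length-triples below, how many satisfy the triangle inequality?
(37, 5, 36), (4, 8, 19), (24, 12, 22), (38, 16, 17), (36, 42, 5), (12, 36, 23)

2

(5,36,37): 5+36 > 37 → valid
(4,8,19): 4+8 ≤ 19 → not valid
(12,22,24): 12+22 > 24 → valid
(16,17,38): 16+17 ≤ 38 → not valid
(5,36,42): 5+36 ≤ 42 → not valid
(12,23,36): 12+23 ≤ 36 → not valid
2 of the 6 triples form a triangle.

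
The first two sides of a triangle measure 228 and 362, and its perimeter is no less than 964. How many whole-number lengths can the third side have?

216

Triangle inequality: 134 < x < 590. Perimeter ≥ 964 gives x ≥ 964 − 228 − 362 = 374.
So 374 ≤ x < 590; integers 374 through 589: 216 values.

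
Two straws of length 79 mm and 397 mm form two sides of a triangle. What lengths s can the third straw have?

318 < s < 476

By the triangle inequality, s must be less than 79 + 397 = 476 and greater than |79 − 397| = 318.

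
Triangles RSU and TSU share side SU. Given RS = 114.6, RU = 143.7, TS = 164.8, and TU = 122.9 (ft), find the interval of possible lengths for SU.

41.9 < SU < 258.3

From triangle RSU: |114.6 − 143.7| < SU < 114.6 + 143.7, i.e. 29.1 < SU < 258.3.
From triangle TSU: 41.9 < SU < 287.7.
Both must hold, so SU lies in the intersection.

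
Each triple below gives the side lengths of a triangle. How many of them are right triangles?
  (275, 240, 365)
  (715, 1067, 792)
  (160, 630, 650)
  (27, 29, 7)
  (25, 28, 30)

3

(275,240,365): 240²+275² = 133225 = 365² → right
(715,1067,792): 715²+792² = 1138489 = 1067² → right
(160,630,650): 160²+630² = 422500 = 650² → right
(27,29,7): 7²+27² = 778 < 841 = 29² → obtuse
(25,28,30): 25²+28² = 1409 > 900 = 30² → acute
3 of the 5 are right.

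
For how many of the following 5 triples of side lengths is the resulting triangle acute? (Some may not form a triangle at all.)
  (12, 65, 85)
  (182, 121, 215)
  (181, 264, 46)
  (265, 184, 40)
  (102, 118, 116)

2

(12,65,85): 12+65 ≤ 85, not a triangle
(182,121,215): 121²+182² = 47765 > 46225 = 215² → acute
(181,264,46): 46+181 ≤ 264, not a triangle
(265,184,40): 40+184 ≤ 265, not a triangle
(102,118,116): 102²+116² = 23860 > 13924 = 118² → acute
2 of the 5 are acute.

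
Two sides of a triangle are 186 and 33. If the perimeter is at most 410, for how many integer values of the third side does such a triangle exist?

38

Triangle inequality: 153 < x < 219. Perimeter ≤ 410 gives x ≤ 410 − 186 − 33 = 191.
So 153 < x ≤ 191; integers 154 through 191: 38 values.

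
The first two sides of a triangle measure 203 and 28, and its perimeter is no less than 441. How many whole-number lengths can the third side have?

21

Triangle inequality: 175 < x < 231. Perimeter ≥ 441 gives x ≥ 441 − 203 − 28 = 210.
So 210 ≤ x < 231; integers 210 through 230: 21 values.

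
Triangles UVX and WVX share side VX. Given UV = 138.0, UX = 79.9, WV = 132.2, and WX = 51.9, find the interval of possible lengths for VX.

80.3 < VX < 184.1

From triangle UVX: |138.0 − 79.9| < VX < 138.0 + 79.9, i.e. 58.1 < VX < 217.9.
From triangle WVX: 80.3 < VX < 184.1.
Both must hold, so VX lies in the intersection.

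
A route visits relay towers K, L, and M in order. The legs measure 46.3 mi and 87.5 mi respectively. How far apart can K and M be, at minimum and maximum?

By the triangle inequality, |46.3 − 87.5| ≤ KM ≤ 46.3 + 87.5.

41.2 ≤ KM ≤ 133.8 mi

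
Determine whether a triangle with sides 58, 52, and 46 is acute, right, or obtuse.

acute

Compare the square of the longest side to the sum of squares of the other two: 46² + 52² = 4820 > 3364 = 58².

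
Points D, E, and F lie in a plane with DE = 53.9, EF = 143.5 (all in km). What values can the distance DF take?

89.6 ≤ DF ≤ 197.4 km

By the triangle inequality, |53.9 − 143.5| ≤ DF ≤ 53.9 + 143.5.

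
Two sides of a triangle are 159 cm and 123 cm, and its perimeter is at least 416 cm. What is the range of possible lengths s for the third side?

134 ≤ s < 282 cm

Triangle inequality alone gives 36 < s < 282.
The perimeter condition gives s ≥ 416 − 159 − 123 = 134.
Intersecting the two: 134 ≤ s < 282.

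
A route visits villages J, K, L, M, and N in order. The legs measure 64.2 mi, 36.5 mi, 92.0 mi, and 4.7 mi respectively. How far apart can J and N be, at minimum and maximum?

The maximum is all hops collinear in one direction: 64.2 + 36.5 + 92.0 + 4.7 = 197.4.
The longest hop is 92.0; the others sum to 105.4. Since 92.0 ≤ 105.4, the path can fold back on itself completely, so the minimum distance is 0.

0 ≤ JN ≤ 197.4 mi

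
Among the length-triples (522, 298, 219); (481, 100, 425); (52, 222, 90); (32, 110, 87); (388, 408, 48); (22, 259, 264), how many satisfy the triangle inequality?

(219,298,522): 219+298 ≤ 522 → not valid
(100,425,481): 100+425 > 481 → valid
(52,90,222): 52+90 ≤ 222 → not valid
(32,87,110): 32+87 > 110 → valid
(48,388,408): 48+388 > 408 → valid
(22,259,264): 22+259 > 264 → valid
4 of the 6 triples form a triangle.

4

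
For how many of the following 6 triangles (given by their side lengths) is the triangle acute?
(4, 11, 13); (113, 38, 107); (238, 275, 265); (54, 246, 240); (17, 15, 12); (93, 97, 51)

4

(4,11,13): 4²+11² = 137 < 169 = 13² → obtuse
(113,38,107): 38²+107² = 12893 > 12769 = 113² → acute
(238,275,265): 238²+265² = 126869 > 75625 = 275² → acute
(54,246,240): 54²+240² = 60516 = 246² → right
(17,15,12): 12²+15² = 369 > 289 = 17² → acute
(93,97,51): 51²+93² = 11250 > 9409 = 97² → acute
4 of the 6 are acute.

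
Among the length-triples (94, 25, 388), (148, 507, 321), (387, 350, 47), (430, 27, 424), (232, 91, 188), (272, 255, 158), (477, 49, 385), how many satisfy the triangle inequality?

(25,94,388): 25+94 ≤ 388 → not valid
(148,321,507): 148+321 ≤ 507 → not valid
(47,350,387): 47+350 > 387 → valid
(27,424,430): 27+424 > 430 → valid
(91,188,232): 91+188 > 232 → valid
(158,255,272): 158+255 > 272 → valid
(49,385,477): 49+385 ≤ 477 → not valid
4 of the 7 triples form a triangle.

4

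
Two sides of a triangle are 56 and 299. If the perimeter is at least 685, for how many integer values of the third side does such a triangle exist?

25

Triangle inequality: 243 < x < 355. Perimeter ≥ 685 gives x ≥ 685 − 56 − 299 = 330.
So 330 ≤ x < 355; integers 330 through 354: 25 values.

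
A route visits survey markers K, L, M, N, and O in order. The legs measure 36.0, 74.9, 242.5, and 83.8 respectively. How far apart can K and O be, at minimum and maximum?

47.8 ≤ KO ≤ 437.2

The maximum is all hops collinear in one direction: 36.0 + 74.9 + 242.5 + 83.8 = 437.2.
The longest hop is 242.5; the others sum to 194.7. Folding the others back against it leaves at least 242.5 − 194.7 = 47.8.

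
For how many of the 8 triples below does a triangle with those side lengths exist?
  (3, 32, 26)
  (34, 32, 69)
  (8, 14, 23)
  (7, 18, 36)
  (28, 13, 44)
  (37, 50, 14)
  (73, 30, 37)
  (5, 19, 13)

(3,26,32): 3+26 ≤ 32 → not valid
(32,34,69): 32+34 ≤ 69 → not valid
(8,14,23): 8+14 ≤ 23 → not valid
(7,18,36): 7+18 ≤ 36 → not valid
(13,28,44): 13+28 ≤ 44 → not valid
(14,37,50): 14+37 > 50 → valid
(30,37,73): 30+37 ≤ 73 → not valid
(5,13,19): 5+13 ≤ 19 → not valid
1 of the 8 triples forms a triangle.

1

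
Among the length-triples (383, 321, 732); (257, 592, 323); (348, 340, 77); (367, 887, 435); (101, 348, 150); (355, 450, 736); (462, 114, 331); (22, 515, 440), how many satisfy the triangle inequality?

(321,383,732): 321+383 ≤ 732 → not valid
(257,323,592): 257+323 ≤ 592 → not valid
(77,340,348): 77+340 > 348 → valid
(367,435,887): 367+435 ≤ 887 → not valid
(101,150,348): 101+150 ≤ 348 → not valid
(355,450,736): 355+450 > 736 → valid
(114,331,462): 114+331 ≤ 462 → not valid
(22,440,515): 22+440 ≤ 515 → not valid
2 of the 8 triples form a triangle.

2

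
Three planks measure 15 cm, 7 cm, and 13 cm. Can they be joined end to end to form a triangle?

The longest side is 15, and the other two sum to 20.
Since 20 > 15, the triangle inequality holds.

Yes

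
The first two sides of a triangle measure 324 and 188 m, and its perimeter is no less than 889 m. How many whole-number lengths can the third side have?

135

Triangle inequality: 136 < x < 512. Perimeter ≥ 889 gives x ≥ 889 − 324 − 188 = 377.
So 377 ≤ x < 512; integers 377 through 511: 135 values.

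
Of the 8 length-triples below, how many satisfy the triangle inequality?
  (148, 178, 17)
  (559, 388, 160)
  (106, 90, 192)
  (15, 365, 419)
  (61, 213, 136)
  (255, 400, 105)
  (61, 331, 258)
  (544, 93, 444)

1

(17,148,178): 17+148 ≤ 178 → not valid
(160,388,559): 160+388 ≤ 559 → not valid
(90,106,192): 90+106 > 192 → valid
(15,365,419): 15+365 ≤ 419 → not valid
(61,136,213): 61+136 ≤ 213 → not valid
(105,255,400): 105+255 ≤ 400 → not valid
(61,258,331): 61+258 ≤ 331 → not valid
(93,444,544): 93+444 ≤ 544 → not valid
1 of the 8 triples forms a triangle.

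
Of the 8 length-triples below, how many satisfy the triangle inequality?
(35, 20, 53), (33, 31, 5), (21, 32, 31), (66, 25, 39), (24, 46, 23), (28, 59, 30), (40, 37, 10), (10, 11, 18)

6

(20,35,53): 20+35 > 53 → valid
(5,31,33): 5+31 > 33 → valid
(21,31,32): 21+31 > 32 → valid
(25,39,66): 25+39 ≤ 66 → not valid
(23,24,46): 23+24 > 46 → valid
(28,30,59): 28+30 ≤ 59 → not valid
(10,37,40): 10+37 > 40 → valid
(10,11,18): 10+11 > 18 → valid
6 of the 8 triples form a triangle.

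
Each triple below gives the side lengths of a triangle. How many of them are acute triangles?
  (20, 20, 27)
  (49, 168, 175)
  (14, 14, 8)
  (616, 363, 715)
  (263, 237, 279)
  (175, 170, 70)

4

(20,20,27): 20²+20² = 800 > 729 = 27² → acute
(49,168,175): 49²+168² = 30625 = 175² → right
(14,14,8): 8²+14² = 260 > 196 = 14² → acute
(616,363,715): 363²+616² = 511225 = 715² → right
(263,237,279): 237²+263² = 125338 > 77841 = 279² → acute
(175,170,70): 70²+170² = 33800 > 30625 = 175² → acute
4 of the 6 are acute.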